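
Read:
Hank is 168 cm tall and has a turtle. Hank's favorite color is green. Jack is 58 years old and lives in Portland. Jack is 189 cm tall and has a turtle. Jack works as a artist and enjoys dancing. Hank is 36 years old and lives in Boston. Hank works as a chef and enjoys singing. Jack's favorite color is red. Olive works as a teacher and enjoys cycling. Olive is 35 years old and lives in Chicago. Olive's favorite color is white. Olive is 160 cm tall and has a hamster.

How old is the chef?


The chef is Hank, age 36

36


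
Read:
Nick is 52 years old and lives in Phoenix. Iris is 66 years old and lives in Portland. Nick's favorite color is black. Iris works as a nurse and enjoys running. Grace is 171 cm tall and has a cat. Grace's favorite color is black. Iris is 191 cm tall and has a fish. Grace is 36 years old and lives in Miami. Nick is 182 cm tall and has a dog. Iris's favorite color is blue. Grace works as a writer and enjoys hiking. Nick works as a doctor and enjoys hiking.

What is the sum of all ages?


52+36+66 = 154

154


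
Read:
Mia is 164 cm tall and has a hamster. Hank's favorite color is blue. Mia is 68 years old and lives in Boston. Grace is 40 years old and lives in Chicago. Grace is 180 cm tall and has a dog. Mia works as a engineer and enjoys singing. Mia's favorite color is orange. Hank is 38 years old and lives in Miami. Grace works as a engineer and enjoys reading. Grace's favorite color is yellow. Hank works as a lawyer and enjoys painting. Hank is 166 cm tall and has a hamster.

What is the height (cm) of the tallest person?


Tallest: Grace at 180 cm

180


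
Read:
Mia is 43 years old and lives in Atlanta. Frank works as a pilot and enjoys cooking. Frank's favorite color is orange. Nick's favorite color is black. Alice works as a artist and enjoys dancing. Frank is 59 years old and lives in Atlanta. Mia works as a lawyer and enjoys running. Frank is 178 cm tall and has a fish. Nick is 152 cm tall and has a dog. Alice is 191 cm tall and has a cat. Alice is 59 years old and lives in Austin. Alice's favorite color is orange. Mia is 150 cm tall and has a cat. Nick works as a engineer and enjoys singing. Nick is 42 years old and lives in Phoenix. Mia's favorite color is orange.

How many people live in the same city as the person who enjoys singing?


Person with hobby singing is Nick, city Phoenix. Count = 1

1


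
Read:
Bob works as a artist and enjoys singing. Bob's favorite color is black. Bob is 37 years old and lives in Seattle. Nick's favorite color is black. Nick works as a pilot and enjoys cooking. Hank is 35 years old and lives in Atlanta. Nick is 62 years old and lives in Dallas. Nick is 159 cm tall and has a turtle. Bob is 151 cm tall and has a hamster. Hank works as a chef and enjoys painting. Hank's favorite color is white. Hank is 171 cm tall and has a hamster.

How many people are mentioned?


People: Bob, Nick, Hank. Count = 3

3


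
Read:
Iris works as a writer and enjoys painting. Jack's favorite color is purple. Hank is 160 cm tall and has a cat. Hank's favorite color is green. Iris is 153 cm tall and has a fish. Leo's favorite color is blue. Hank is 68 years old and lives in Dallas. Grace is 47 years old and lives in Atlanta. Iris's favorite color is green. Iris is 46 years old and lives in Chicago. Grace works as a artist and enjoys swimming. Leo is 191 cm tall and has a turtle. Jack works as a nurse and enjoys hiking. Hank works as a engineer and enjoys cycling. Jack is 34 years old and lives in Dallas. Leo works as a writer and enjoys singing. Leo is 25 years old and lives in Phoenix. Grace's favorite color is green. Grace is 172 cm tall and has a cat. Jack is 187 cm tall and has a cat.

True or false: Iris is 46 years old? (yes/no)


Iris is actually 46. yes

yes


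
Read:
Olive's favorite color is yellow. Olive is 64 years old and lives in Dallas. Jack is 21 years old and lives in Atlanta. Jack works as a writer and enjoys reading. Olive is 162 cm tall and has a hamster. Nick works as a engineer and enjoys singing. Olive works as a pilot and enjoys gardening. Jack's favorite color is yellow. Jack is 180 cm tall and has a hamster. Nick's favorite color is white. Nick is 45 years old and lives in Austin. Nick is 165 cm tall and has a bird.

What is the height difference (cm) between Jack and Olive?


|180 - 162| = 18

18


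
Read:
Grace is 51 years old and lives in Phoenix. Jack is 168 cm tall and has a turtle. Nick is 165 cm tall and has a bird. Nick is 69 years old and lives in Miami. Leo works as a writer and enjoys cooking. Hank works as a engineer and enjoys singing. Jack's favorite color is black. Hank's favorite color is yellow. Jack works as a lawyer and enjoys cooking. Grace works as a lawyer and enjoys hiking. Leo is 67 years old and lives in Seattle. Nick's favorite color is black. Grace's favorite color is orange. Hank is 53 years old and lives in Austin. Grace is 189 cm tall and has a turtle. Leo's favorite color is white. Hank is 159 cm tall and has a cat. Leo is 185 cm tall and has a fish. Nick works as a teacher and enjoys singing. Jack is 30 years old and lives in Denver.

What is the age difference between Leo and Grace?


|67 - 51| = 16

16


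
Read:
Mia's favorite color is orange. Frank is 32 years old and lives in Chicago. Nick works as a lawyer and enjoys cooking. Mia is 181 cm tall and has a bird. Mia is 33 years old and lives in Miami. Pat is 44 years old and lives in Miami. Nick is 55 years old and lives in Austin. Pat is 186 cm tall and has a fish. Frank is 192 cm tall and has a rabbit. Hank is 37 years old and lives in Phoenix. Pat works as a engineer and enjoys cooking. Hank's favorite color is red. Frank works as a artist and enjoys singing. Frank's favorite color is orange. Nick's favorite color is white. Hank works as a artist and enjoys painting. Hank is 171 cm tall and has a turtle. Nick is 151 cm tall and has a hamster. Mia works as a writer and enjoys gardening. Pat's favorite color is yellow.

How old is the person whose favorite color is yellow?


Person with favorite color=yellow is Pat, age 44

44


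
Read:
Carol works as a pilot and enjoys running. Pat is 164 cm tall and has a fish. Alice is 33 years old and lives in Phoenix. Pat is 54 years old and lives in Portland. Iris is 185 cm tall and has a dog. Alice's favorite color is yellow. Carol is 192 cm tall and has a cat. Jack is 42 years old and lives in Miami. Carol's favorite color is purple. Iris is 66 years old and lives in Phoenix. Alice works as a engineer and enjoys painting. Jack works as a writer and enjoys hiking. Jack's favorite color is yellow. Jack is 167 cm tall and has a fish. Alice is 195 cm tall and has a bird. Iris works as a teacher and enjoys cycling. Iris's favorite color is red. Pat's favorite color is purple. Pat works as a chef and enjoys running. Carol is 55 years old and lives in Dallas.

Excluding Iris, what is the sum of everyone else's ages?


Sum (excluding Iris): 184

184


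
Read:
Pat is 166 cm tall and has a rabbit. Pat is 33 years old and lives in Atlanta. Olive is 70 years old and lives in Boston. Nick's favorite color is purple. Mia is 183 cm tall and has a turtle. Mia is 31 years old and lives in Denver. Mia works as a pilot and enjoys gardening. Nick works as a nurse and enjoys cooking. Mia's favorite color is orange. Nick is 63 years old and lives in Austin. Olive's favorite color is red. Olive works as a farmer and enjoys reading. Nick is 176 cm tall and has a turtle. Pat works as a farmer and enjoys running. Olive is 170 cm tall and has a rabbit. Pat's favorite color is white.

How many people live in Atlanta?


Count in Atlanta: 1

1


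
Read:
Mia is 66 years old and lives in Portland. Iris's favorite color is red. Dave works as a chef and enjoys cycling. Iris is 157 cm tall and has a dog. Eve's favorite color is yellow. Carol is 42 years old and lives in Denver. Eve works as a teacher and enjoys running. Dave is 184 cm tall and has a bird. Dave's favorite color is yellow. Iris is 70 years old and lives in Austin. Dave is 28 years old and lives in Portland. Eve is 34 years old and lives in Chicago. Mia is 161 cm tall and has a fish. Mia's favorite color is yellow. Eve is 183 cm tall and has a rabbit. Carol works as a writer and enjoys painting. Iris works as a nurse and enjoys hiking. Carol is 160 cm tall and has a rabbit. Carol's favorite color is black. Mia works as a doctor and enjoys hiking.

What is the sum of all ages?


42+34+66+70+28 = 240

240


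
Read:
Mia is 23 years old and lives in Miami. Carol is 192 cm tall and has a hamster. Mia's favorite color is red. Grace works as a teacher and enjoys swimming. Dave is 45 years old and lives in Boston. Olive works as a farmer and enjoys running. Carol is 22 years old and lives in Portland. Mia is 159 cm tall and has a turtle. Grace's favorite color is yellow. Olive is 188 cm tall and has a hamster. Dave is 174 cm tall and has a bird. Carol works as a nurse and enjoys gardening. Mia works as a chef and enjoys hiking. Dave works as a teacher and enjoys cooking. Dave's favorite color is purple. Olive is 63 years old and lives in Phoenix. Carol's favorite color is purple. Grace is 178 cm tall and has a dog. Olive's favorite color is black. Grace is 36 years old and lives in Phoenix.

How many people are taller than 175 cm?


Taller than 175: 3

3


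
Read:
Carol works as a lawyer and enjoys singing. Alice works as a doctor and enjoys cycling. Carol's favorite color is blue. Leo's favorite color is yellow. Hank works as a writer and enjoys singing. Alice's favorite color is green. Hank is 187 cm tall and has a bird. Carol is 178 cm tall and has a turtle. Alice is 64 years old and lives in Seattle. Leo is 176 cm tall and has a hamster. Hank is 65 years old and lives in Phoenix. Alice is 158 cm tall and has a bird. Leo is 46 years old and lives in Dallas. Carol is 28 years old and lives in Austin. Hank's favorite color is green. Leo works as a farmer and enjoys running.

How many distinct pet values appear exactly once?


Unique pet values: 2

2


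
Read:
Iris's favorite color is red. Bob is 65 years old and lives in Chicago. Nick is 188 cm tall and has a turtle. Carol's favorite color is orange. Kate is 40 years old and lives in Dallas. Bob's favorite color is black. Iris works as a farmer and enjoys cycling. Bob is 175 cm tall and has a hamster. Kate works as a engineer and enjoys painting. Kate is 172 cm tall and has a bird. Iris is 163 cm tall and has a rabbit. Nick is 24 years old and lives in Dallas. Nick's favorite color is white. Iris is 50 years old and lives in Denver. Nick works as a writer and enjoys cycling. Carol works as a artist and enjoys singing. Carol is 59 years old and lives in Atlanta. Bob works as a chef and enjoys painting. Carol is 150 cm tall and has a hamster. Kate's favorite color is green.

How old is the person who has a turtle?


Person with turtle is Nick, age 24

24


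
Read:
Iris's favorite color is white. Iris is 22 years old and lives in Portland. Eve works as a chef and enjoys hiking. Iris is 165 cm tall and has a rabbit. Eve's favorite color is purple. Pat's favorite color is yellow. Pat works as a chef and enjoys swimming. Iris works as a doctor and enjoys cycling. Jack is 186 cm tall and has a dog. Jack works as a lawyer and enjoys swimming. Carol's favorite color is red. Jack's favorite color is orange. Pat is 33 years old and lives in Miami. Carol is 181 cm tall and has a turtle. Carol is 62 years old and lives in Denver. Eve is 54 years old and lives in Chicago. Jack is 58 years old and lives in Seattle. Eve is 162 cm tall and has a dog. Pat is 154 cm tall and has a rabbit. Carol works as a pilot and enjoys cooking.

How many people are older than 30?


Filter: 4

4


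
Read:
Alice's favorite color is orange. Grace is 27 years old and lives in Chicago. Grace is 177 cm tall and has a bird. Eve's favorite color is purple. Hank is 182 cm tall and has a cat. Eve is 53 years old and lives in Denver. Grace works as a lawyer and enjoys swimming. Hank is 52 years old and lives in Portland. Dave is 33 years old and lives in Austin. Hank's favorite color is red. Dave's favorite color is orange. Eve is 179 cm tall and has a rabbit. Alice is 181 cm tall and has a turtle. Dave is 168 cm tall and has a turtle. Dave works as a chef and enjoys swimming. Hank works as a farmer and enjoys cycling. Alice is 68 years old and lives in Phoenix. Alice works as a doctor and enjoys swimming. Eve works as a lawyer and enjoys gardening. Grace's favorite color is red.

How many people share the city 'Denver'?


Count: 1

1


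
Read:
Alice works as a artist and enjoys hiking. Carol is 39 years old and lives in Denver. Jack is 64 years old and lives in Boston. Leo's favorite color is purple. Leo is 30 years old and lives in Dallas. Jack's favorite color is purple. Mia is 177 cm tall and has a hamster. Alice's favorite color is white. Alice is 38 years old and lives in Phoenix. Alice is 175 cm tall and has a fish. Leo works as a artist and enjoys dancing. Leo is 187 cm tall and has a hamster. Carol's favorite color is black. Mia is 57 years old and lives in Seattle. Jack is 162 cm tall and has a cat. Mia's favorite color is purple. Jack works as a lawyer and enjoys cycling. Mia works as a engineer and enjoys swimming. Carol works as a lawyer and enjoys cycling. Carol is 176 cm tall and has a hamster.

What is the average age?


Sum=228, n=5, avg=45.6

45.6


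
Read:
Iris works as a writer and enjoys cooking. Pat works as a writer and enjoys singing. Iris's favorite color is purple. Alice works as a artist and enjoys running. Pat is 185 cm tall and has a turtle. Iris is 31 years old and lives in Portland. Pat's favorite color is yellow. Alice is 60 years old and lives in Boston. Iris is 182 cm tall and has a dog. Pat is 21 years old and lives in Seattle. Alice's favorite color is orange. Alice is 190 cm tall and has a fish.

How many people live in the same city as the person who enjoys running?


Person with hobby running is Alice, city Boston. Count = 1

1


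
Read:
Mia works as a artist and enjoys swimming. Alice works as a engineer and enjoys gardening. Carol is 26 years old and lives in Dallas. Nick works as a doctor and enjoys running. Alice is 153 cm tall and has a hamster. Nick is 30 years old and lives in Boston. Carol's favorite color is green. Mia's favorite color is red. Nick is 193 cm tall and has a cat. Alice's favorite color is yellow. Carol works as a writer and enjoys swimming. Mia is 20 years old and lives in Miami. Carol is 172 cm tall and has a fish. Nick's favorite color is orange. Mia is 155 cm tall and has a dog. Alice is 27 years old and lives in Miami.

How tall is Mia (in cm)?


Mia is 155 cm tall

155


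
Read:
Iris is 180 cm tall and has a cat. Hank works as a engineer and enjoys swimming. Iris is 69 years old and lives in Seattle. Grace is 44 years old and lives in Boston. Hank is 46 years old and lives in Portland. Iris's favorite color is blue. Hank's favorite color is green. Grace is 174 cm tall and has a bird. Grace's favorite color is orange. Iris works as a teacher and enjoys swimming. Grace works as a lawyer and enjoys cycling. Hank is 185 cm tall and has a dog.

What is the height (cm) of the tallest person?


Tallest: Hank at 185 cm

185


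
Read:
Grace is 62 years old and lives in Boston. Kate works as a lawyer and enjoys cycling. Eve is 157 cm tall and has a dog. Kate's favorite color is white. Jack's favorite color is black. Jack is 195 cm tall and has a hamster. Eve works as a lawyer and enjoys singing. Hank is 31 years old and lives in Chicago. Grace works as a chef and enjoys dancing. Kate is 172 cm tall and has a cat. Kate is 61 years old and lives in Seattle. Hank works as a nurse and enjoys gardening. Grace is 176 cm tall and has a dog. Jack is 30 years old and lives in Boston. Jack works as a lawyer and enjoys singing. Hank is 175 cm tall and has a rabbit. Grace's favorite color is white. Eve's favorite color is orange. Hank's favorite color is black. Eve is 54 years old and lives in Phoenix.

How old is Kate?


Kate is 61 years old

61


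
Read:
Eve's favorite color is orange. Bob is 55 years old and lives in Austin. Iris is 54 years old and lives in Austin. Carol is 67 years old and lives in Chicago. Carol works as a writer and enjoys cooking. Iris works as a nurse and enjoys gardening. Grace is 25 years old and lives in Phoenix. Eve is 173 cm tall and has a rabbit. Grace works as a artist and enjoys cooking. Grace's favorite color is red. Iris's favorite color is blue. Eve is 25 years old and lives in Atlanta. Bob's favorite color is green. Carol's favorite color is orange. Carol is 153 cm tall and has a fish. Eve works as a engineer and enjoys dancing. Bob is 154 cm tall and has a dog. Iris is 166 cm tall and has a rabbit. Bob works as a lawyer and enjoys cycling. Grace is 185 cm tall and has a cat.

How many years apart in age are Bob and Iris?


55 vs 54, diff = 1

1


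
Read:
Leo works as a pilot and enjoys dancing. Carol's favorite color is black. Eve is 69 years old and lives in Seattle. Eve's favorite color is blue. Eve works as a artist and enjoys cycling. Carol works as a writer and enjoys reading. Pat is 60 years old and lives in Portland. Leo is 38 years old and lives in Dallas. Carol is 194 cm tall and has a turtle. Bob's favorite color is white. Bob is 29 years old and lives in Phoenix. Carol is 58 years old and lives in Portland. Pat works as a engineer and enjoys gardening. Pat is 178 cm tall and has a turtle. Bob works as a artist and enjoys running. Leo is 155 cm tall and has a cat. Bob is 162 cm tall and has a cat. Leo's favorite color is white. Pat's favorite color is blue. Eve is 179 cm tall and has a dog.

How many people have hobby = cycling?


Count: 1

1


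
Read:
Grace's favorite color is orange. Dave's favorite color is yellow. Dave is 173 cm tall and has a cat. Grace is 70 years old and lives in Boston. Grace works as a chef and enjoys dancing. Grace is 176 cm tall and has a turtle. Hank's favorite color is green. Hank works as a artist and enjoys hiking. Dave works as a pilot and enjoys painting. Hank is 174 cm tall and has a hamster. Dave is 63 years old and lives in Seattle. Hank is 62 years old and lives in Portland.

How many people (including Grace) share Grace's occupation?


Grace is a chef. Count = 1

1


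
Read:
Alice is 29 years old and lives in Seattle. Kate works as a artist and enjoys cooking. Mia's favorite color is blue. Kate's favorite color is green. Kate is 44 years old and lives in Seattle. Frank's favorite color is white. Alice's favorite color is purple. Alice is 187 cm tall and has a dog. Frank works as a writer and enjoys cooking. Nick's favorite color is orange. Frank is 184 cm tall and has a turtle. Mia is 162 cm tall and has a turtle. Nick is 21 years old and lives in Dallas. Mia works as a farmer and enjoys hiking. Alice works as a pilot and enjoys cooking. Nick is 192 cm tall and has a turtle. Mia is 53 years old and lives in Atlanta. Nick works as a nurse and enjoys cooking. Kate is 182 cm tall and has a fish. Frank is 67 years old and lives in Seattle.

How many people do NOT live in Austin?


Not in Austin: 5

5


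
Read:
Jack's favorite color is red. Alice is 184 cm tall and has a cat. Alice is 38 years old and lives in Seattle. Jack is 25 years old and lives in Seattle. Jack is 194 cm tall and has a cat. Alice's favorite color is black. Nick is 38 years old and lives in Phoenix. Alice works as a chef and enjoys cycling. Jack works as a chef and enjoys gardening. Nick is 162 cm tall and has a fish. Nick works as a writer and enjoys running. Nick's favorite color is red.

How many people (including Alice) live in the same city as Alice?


Alice lives in Seattle. Count = 2

2


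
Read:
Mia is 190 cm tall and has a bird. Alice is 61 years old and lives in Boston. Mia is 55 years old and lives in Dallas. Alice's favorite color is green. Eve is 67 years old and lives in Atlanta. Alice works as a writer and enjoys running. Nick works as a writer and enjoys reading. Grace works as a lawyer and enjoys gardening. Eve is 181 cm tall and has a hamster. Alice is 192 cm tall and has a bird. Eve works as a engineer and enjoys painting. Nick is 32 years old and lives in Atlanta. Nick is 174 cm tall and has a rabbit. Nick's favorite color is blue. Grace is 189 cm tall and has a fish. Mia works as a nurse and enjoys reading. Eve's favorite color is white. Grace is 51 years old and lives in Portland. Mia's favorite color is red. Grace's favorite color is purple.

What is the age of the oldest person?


Oldest: Eve at 67

67


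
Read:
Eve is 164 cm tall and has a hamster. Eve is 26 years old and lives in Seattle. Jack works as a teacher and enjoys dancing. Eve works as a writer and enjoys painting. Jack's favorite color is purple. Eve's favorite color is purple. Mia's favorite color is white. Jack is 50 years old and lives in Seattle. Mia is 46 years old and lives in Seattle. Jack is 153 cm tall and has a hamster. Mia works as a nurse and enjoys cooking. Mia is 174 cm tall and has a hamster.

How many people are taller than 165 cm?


Taller than 165: 1

1


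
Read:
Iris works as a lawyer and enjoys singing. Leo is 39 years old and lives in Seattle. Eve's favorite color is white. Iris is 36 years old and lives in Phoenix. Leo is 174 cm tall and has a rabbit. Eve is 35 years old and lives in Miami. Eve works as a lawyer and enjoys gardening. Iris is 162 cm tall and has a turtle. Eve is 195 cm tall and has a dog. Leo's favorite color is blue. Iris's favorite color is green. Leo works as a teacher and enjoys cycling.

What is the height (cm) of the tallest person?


Tallest: Eve at 195 cm

195


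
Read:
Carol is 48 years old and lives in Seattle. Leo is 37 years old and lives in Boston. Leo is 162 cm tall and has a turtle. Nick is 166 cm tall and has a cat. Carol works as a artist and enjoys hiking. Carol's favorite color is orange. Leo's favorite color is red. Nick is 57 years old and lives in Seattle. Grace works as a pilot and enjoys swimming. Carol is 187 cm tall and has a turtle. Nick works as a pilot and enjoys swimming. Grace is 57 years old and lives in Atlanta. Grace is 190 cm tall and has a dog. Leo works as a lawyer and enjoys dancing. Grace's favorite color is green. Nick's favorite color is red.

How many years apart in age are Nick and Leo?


57 vs 37, diff = 20

20


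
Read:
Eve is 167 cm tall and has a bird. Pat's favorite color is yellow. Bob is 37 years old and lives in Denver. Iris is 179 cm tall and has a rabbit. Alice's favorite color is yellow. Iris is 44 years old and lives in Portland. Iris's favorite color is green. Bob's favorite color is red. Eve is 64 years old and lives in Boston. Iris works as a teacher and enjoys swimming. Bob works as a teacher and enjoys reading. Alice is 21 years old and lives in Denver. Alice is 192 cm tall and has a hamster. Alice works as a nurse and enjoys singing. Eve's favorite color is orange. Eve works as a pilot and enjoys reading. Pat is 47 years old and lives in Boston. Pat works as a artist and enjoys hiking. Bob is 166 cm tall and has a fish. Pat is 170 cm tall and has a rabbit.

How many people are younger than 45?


Filter: 3

3


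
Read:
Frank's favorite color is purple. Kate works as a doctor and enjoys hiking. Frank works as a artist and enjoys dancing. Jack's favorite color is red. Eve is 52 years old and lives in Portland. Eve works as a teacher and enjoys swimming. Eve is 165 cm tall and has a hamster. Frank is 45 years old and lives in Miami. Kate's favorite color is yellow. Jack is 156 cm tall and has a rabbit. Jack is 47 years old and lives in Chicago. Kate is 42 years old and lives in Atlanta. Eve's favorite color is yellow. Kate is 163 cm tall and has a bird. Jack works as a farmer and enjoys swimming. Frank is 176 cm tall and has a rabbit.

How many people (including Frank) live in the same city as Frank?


Frank lives in Miami. Count = 1

1


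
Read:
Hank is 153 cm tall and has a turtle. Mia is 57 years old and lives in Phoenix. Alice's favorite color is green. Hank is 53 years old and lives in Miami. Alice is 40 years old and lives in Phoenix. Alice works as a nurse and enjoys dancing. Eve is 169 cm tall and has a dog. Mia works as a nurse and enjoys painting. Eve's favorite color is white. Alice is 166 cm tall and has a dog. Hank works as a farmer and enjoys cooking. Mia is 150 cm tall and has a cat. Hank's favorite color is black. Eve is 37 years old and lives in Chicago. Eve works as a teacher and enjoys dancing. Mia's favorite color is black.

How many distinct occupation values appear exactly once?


Unique occupation values: 2

2


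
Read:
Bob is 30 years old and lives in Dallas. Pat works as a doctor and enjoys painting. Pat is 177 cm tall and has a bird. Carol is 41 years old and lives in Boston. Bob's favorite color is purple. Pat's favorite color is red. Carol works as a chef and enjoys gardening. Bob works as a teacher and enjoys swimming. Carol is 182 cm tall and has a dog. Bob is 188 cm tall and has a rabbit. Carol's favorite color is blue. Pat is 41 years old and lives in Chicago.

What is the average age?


Sum=112, n=3, avg=37.33

37.33


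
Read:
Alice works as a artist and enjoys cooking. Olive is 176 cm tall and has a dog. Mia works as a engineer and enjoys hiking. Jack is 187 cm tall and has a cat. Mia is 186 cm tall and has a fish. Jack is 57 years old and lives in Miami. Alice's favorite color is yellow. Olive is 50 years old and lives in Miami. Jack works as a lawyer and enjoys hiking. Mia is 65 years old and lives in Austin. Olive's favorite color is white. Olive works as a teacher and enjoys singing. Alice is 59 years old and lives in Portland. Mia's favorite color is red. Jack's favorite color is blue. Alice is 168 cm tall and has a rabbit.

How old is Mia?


Mia is 65 years old

65


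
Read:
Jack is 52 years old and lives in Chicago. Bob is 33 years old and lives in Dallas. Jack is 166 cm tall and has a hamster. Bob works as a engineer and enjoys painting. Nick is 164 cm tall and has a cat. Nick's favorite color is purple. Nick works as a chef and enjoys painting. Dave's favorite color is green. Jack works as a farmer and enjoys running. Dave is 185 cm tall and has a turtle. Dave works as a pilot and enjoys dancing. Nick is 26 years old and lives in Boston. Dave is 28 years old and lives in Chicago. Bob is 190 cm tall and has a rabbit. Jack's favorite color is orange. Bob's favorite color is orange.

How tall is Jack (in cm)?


Jack is 166 cm tall

166


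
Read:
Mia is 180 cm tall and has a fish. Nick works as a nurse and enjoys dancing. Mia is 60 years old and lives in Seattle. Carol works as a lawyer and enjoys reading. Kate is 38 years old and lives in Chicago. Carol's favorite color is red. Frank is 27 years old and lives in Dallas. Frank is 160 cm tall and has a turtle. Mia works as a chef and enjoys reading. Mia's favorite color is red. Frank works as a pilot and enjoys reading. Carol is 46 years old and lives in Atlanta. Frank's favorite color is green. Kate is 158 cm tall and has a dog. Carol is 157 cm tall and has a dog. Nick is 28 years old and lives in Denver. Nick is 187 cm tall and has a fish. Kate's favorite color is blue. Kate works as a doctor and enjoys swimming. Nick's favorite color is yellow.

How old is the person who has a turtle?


Person with turtle is Frank, age 27

27


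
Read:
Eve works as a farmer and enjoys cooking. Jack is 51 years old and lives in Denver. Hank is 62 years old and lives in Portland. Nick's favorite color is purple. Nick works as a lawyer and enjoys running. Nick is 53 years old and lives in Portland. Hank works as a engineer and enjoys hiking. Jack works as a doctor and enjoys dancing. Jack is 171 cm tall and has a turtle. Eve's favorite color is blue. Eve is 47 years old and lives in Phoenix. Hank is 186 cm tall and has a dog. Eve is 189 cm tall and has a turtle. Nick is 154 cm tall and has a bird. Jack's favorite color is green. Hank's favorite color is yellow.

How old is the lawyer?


The lawyer is Nick, age 53

53


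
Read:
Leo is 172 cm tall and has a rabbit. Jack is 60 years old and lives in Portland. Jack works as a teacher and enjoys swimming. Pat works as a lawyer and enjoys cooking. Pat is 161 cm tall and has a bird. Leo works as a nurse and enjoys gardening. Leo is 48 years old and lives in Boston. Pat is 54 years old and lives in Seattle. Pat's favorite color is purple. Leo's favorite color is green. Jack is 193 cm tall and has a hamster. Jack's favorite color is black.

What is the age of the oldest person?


Oldest: Jack at 60

60


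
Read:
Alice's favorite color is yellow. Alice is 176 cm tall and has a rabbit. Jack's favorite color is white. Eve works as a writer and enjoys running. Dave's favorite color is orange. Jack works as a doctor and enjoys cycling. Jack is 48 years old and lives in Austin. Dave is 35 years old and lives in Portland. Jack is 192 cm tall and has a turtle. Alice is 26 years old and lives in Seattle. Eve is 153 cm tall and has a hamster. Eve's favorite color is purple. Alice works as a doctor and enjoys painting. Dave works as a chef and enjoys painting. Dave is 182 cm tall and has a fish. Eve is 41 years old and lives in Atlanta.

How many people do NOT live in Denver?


Not in Denver: 4

4


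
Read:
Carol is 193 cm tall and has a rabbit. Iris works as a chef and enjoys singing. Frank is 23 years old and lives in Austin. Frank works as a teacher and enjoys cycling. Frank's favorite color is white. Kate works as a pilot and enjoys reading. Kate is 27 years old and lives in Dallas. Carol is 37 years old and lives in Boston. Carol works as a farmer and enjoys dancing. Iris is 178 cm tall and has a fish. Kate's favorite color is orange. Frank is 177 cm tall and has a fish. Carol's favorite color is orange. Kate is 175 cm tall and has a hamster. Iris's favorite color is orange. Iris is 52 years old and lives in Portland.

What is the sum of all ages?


52+23+27+37 = 139

139


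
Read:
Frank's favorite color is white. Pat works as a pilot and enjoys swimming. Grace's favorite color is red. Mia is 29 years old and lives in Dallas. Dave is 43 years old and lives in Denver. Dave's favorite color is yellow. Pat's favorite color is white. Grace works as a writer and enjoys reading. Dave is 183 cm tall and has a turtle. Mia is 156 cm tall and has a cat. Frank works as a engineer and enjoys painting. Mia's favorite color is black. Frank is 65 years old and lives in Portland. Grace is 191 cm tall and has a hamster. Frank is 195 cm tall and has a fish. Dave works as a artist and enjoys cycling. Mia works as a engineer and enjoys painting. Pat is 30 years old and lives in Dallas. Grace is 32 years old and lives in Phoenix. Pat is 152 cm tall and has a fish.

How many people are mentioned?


People: Pat, Grace, Mia, Frank, Dave. Count = 5

5


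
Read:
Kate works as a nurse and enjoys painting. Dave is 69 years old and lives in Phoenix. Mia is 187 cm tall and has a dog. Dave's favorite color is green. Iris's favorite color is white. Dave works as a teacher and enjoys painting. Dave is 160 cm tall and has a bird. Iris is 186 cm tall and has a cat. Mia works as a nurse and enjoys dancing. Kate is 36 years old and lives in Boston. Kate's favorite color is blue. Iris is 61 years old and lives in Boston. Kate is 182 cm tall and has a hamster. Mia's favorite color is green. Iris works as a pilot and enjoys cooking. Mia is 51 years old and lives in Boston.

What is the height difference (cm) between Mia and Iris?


|187 - 186| = 1

1


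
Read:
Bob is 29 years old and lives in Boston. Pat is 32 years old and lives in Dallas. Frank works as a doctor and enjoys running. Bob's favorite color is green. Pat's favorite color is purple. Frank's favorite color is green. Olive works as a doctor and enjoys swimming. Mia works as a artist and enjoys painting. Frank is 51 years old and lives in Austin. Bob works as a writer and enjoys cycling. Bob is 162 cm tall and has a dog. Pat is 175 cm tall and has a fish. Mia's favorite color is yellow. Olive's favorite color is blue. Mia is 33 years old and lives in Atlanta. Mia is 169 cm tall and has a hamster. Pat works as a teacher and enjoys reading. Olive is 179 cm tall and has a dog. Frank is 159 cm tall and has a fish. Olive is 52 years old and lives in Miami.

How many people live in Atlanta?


Count in Atlanta: 1

1


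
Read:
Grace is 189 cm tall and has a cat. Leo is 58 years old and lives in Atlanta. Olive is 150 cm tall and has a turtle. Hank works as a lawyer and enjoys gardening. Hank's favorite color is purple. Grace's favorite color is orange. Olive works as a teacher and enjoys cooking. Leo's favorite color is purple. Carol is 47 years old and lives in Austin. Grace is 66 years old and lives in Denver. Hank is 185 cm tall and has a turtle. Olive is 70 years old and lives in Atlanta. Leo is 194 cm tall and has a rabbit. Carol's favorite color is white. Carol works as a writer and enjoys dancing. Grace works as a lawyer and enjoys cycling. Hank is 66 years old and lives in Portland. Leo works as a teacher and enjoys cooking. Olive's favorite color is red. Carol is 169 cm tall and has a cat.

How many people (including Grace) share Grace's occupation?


Grace is a lawyer. Count = 2

2


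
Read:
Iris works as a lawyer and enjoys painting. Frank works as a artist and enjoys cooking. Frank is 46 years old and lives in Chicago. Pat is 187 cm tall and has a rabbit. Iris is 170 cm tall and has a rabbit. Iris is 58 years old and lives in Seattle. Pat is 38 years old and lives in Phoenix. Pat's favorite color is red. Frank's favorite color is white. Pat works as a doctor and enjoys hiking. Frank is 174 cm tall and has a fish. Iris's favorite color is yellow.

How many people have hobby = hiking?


Count: 1

1


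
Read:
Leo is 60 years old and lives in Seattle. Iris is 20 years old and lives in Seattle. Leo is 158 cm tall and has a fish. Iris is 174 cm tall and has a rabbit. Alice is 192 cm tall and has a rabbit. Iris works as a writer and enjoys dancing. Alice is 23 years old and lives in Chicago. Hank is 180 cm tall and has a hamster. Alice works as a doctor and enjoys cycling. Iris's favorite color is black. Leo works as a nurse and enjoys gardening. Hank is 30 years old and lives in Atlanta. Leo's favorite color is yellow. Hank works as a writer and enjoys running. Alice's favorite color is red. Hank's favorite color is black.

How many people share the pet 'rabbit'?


Count: 2

2


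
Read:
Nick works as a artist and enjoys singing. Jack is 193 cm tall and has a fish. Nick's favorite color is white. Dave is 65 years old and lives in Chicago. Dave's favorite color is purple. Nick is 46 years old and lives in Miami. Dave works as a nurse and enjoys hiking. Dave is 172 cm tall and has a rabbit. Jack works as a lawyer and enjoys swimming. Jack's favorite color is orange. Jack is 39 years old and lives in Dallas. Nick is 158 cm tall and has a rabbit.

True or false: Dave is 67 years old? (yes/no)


Dave is actually 65. no

no


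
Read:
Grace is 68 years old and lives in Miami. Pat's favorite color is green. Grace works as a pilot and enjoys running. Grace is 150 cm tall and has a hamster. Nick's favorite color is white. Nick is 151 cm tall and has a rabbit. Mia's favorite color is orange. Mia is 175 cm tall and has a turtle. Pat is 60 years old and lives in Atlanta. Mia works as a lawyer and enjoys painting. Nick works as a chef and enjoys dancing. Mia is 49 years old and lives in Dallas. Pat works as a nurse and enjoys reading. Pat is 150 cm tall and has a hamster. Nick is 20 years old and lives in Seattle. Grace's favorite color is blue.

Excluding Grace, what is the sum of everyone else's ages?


Sum (excluding Grace): 129

129


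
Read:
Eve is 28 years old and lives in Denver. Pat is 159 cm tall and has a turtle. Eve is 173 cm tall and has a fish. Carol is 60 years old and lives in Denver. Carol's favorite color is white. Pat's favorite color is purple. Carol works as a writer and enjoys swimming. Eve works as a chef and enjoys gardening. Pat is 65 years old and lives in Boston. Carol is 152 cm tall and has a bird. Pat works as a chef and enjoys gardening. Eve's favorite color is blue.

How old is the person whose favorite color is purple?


Person with favorite color=purple is Pat, age 65

65


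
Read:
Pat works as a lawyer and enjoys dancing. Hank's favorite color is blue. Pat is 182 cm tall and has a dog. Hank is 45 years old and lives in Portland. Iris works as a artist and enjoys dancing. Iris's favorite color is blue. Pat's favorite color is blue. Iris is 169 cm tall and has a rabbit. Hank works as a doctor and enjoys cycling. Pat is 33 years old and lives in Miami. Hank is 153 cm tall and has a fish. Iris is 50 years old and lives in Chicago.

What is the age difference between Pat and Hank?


|33 - 45| = 12

12


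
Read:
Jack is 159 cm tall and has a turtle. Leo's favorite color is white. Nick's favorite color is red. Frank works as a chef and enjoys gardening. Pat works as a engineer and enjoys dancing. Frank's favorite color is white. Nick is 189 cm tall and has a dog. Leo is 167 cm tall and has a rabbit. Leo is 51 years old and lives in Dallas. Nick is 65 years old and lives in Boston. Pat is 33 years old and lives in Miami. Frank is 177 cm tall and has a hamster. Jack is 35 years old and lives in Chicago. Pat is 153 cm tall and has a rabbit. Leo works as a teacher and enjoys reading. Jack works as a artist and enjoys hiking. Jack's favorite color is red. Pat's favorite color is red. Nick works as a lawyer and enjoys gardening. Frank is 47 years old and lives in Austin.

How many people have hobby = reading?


Count: 1

1


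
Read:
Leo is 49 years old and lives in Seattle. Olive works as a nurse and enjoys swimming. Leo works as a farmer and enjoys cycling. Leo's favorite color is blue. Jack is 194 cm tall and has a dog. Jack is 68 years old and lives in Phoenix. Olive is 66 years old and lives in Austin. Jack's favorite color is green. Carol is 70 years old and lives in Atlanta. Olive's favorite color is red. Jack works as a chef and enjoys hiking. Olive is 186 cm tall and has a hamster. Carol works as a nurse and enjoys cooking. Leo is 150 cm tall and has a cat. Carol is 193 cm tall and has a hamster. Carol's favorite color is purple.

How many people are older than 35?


Filter: 4

4


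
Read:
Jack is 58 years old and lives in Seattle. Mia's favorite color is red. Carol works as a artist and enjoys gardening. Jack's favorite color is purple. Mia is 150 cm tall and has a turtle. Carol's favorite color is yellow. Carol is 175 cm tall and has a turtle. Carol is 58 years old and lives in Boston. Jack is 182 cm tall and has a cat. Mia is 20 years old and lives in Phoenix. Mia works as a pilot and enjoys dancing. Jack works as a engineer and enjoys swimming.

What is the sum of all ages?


58+58+20 = 136

136


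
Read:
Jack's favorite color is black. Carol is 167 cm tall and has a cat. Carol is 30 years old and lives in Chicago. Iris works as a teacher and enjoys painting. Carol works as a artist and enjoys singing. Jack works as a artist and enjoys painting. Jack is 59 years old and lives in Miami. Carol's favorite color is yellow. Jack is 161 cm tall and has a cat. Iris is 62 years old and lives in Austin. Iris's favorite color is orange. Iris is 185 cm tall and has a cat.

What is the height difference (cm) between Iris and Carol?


|185 - 167| = 18

18


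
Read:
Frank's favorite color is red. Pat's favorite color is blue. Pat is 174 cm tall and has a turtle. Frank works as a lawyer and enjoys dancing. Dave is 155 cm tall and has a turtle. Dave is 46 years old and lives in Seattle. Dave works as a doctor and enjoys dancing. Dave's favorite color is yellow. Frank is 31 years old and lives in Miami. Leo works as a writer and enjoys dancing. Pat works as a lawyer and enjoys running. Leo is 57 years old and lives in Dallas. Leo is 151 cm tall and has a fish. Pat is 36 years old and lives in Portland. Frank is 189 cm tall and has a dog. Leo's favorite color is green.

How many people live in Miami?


Count in Miami: 1

1
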